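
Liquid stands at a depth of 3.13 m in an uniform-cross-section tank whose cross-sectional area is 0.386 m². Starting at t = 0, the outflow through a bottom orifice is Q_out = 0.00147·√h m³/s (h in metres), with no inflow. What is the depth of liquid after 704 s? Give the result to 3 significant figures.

With no inflow, A dh/dt = −0.00147 √h.
∫ h^(−1/2) dh = −(0.00147/A) ∫ dt, giving 2√h = 2√h₀ − (0.00147/A) t.
√h = √3.13 − 0.00147·704/(2·0.386) = 1.7692 − 1.3405 = 0.42866.
h = 0.42866² = 0.18375 m.

0.184 m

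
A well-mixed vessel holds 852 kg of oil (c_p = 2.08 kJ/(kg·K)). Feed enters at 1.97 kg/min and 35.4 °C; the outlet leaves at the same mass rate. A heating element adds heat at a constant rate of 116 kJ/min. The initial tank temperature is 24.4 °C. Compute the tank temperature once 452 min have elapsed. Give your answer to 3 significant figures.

Heat balance on the well-mixed liquid: M c_p dT/dt = ṁ c_p (T_in − T) + 116.
τ = M/ṁ = 432.49 min; T_ss = T_in + Q̇/(ṁ c_p) = 35.4 + 116/(1.97·2.08) = 63.709 °C.
T approaches T_ss exponentially: T(t) = T_ss + (T₀ − T_ss) e^(−t/τ).
T(452) = 63.709 + (-39.309)·e^(−452/432.49) = 63.709 + (-39.309)·0.35165 = 49.886 °C.

49.9 °C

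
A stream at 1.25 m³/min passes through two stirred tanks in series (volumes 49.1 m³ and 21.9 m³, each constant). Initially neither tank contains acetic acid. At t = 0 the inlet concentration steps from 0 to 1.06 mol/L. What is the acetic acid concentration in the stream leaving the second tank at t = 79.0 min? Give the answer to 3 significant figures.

Time constants: τᵢ = Vᵢ/Q for each well-mixed tank.
τ₁ = 49.1/1.25 = 39.280 min; τ₂ = 21.9/1.25 = 17.520 min.
Tank 1: C₁ = C_in(1 − e^(−t/τ₁)). Tank 2 (τ₁ ≠ τ₂): C₂ = C_in[1 − (τ₁ e^(−t/τ₁) − τ₂ e^(−t/τ₂))/(τ₁ − τ₂)].
At t = 79.0: e^(−t/τ₁) = 0.13383, e^(−t/τ₂) = 0.011008.
C₂ = 1.06·[1 − (39.280·0.13383 − 17.520·0.011008)/(21.760)] = 1.06·0.76728 = 0.81332 mol/L.

0.813 mol/L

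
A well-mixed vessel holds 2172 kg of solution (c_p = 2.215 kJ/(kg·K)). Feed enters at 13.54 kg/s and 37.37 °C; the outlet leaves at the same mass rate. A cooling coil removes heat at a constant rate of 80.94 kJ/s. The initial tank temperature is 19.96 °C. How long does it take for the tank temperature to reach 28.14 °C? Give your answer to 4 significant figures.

130.3 s

Unsteady energy balance on the tank contents: M c_p dT/dt = ṁ c_p (T_in − T) − 80.94.
τ = M/ṁ = 160.414 s; T_ss = T_in − Q̇/(ṁ c_p) = 34.6712 °C.
T(t) = T_ss + (T₀ − T_ss) e^(−t/τ). Set T = 28.14:
e^(−t/τ) = (28.14 − 34.6712)/(19.96 − 34.6712) = 0.443961
t = −160.414 · ln(0.443961) = 130.259 s.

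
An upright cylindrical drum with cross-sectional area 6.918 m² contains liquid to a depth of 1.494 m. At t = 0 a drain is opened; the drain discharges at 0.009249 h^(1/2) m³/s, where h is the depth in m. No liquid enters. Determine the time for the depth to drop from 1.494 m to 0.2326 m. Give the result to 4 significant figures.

With no inflow, A dh/dt = −0.009249 √h.
Separate and integrate: 2(√h − √h₀) = −(0.009249/A) t.
t = 2A(√h₀ − √h)/0.009249 = 2·6.918·(√1.494 − √0.2326)/0.009249
  = 13.8360 × (1.22229 − 0.482286) / 0.009249 = 1107.01 s.

1107 s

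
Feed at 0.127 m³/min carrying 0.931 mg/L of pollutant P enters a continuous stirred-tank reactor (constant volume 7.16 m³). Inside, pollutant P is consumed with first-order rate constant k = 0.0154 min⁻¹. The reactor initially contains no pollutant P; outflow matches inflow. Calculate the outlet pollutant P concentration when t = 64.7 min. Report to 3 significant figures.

0.440 mg/L

V dC/dt = Q(C_in − C) − k V C.
This is linear with rate a = Q/V + k = 0.033137 min⁻¹.
C_ss = Q C_in/(Q + kV) = 0.49834 mg/L; C(t) = C_ss + (C₀ − C_ss) e^(−a t).
C(64.7) = 0.49834 + (-0.49834)·e^(−0.033137·64.7) = 0.49834 + (-0.49834)·0.11719 = 0.43994 mg/L.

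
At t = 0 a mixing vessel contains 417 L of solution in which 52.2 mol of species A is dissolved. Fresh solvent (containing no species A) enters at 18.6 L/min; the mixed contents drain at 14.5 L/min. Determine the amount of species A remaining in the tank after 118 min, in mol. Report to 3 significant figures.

Total volume: dV/dt = Q_in − Q_out = 4.1000 L/min, so V(t) = 417 + 4.1000 t and V(118) = 900.80 L.
Species balance (pure solvent in): dm/dt = −Q_out · m/V(t).
Separate: dm/m = −Q_out dt/V(t) ⇒ ln(m/m₀) = −(Q_out/(Q_in−Q_out)) ln(V/V₀).
m = m₀ (V₀/V)^(Q_out/(Q_in−Q_out)) = 52.2 × (417/900.80)^(3.5366) = 3.4254 mol.

3.43 mol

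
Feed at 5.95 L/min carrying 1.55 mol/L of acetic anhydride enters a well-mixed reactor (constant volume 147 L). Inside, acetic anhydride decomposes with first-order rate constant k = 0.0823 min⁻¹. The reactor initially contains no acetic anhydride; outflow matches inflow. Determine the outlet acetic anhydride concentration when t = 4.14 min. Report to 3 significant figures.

0.204 mol/L

Species balance: V dC/dt = Q C_in − Q C − k V C.
This is linear with rate a = Q/V + k = 0.12278 min⁻¹.
C_ss = Q C_in/(Q + kV) = 0.51100 mol/L; C(t) = C_ss + (C₀ − C_ss) e^(−a t).
C(4.14) = 0.51100 + (-0.51100)·e^(−0.12278·4.14) = 0.51100 + (-0.51100)·0.60152 = 0.20362 mol/L.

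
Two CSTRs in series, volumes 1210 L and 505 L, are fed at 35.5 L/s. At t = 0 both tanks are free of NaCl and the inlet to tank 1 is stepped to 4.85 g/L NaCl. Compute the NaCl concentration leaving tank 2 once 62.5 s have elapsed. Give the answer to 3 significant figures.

Each tank obeys Vᵢ dCᵢ/dt = Q(Cᵢ₋₁ − Cᵢ), so τᵢ = Vᵢ/Q.
τ₁ = 1210/35.5 = 34.085 s; τ₂ = 505/35.5 = 14.225 s.
Solving the cascade with C₁(0)=C₂(0)=0 gives C₂(t) = C_in[1 − (τ₁ e^(−t/τ₁) − τ₂ e^(−t/τ₂))/(τ₁ − τ₂)].
At t = 62.5: e^(−t/τ₁) = 0.15982, e^(−t/τ₂) = 0.012357.
C₂ = 4.85·[1 − (34.085·0.15982 − 14.225·0.012357)/(19.859)] = 4.85·0.73454 = 3.5625 g/L.

3.56 g/L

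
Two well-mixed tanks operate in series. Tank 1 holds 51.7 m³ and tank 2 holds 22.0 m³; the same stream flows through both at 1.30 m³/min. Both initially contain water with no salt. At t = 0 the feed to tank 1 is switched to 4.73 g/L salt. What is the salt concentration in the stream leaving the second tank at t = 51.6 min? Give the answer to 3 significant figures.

Species balance on tank i: dCᵢ/dt = (Cᵢ₋₁ − Cᵢ)/τᵢ with τᵢ = Vᵢ/Q.
τ₁ = 51.7/1.30 = 39.769 min; τ₂ = 22.0/1.30 = 16.923 min.
Solving the cascade with C₁(0)=C₂(0)=0 gives C₂(t) = C_in[1 − (τ₁ e^(−t/τ₁) − τ₂ e^(−t/τ₂))/(τ₁ − τ₂)].
At t = 51.6: e^(−t/τ₁) = 0.27322, e^(−t/τ₂) = 0.047402.
C₂ = 4.73·[1 − (39.769·0.27322 − 16.923·0.047402)/(22.846)] = 4.73·0.55951 = 2.6465 g/L.

2.65 g/L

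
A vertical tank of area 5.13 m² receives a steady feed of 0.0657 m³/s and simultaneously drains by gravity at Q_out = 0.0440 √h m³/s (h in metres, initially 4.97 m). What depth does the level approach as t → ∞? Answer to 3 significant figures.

2.23 m

A dh/dt = Q_in − 0.0440 √h. Steady state requires inflow = outflow:
Q_in = 0.0440 √h_ss ⇒ √h_ss = 0.0657/0.0440 = 1.4932.
h_ss = 1.4932² = 2.2296 m. (Since h₀ = 4.97 m > h_ss, the level will fall toward this value.)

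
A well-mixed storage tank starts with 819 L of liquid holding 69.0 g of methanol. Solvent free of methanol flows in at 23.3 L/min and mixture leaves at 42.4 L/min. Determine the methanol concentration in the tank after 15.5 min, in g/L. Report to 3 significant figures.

Total volume: dV/dt = Q_in − Q_out = -19.100 L/min, so V(t) = 819 − 19.100 t and V(15.5) = 522.95 L.
No methanol enters, so dm/dt = −Q_out · (m/V).
dm/m = −Q_out dt/(V₀ − 19.100 t); integrating gives ln(m/m₀) = −(Q_out/(Q_in−Q_out)) ln(V/V₀).
m = m₀ (V₀/V)^(Q_out/(Q_in−Q_out)) = 69.0 × (819/522.95)^(-2.2199) = 25.489 g.
C = m/V = 25.489/522.95 = 0.048742 g/L.

0.0487 g/L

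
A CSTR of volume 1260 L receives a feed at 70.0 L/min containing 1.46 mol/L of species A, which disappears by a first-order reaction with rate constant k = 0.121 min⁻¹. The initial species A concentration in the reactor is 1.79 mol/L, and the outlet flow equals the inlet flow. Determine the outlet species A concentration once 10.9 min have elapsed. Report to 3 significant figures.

0.654 mol/L

V dC/dt = Q(C_in − C) − k V C.
dC/dt = (Q/V) C_in − (Q/V + k) C; effective rate a = Q/V + k = 0.055556 + 0.121 = 0.17656 min⁻¹.
C_ss = Q C_in/(Q + kV) = 0.45941 mol/L; C(t) = C_ss + (C₀ − C_ss) e^(−a t).
C(10.9) = 0.45941 + (1.3306)·e^(−0.17656·10.9) = 0.45941 + (1.3306)·0.14596 = 0.65362 mol/L.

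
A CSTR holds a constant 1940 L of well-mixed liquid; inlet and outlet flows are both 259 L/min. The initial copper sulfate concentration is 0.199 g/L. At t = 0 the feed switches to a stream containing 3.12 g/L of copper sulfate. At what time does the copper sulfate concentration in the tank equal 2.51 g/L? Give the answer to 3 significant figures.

Species balance on the tank: V dC/dt = Q(C_in − C), so τ = V/Q = 7.4903 min.
C(t) = C_in + (C₀ − C_in) e^(−t/τ). Set C = 2.51 and solve for t:
e^(−t/τ) = (C − C_in)/(C₀ − C_in) = (2.51 − 3.12)/(0.199 − 3.12) = 0.20883
t = −τ ln(…) = 7.4903 × 1.5662 = 11.732 min.

11.7 min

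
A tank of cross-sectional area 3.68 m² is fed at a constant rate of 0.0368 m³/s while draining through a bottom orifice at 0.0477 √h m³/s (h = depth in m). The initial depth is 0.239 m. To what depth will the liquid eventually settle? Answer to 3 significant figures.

A dh/dt = Q_in − 0.0477 √h. Steady state requires inflow = outflow:
Q_in = 0.0477 √h_ss ⇒ √h_ss = 0.0368/0.0477 = 0.77149.
h_ss = 0.77149² = 0.59519 m. (Since h₀ = 0.239 m < h_ss, the level will rise toward this value.)

0.595 m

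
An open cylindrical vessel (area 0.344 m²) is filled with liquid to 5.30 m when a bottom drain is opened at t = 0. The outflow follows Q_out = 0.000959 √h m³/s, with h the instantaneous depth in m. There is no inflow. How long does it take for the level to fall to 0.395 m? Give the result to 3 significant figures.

Volume balance on the tank: A dh/dt = −0.000959 √h.
Separate and integrate: 2(√h − √h₀) = −(0.000959/A) t.
t = 2A(√h₀ − √h)/0.000959 = 2·0.344·(√5.30 − √0.395)/0.000959
  = 0.68800 × (2.3022 − 0.62849) / 0.000959 = 1200.7 s.

1200 s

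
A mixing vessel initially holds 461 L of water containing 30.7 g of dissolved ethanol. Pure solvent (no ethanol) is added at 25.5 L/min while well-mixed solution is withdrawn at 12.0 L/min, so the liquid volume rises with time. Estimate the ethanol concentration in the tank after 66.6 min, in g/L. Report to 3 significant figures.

Total volume: dV/dt = Q_in − Q_out = 13.500 L/min, so V(t) = 461 + 13.500 t and V(66.6) = 1360.1 L.
Species balance (pure solvent in): dm/dt = −Q_out · m/V(t).
dm/m = −Q_out dt/(V₀ + 13.500 t); integrating gives ln(m/m₀) = −(Q_out/(Q_in−Q_out)) ln(V/V₀).
m = m₀ (V₀/V)^(Q_out/(Q_in−Q_out)) = 30.7 × (461/1360.1)^(0.88889) = 11.735 g.
C = m/V = 11.735/1360.1 = 0.0086279 g/L.

0.00863 g/L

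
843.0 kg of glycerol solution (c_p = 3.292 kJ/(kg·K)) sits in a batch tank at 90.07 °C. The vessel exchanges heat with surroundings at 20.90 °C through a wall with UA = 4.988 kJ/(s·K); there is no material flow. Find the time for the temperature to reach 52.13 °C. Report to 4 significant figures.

442.4 s

Lumped-capacitance energy balance: M c_p dT/dt = UA(T_amb − T).
τ = M c_p/UA = 556.366 s; T_ss = T_amb = 20.9000 °C.
T(t) = T_ss + (T₀ − T_ss)e^(−t/τ); set T = 52.13:
t = −τ ln[(T − T_ss)/(T₀ − T_ss)] = −556.366 · ln(0.451496) = 442.416 s.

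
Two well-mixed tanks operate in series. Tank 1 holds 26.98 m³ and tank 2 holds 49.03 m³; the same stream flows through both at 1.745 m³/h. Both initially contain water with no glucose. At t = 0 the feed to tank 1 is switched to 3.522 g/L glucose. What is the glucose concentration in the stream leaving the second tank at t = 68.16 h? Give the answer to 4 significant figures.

2.882 g/L

Species balance on tank i: dCᵢ/dt = (Cᵢ₋₁ − Cᵢ)/τᵢ with τᵢ = Vᵢ/Q.
τ₁ = 26.98/1.745 = 15.4613 h; τ₂ = 49.03/1.745 = 28.0974 h.
Solving the cascade with C₁(0)=C₂(0)=0 gives C₂(t) = C_in[1 − (τ₁ e^(−t/τ₁) − τ₂ e^(−t/τ₂))/(τ₁ − τ₂)].
At t = 68.16: e^(−t/τ₁) = 0.0121744, e^(−t/τ₂) = 0.0884034.
C₂ = 3.522·[1 − (15.4613·0.0121744 − 28.0974·0.0884034)/(-12.6361)] = 3.522·0.818324 = 2.88214 g/L.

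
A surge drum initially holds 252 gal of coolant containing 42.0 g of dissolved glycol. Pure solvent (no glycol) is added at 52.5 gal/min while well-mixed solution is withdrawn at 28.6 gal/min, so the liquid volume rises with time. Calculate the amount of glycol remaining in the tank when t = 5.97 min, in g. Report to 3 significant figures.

Total volume: dV/dt = Q_in − Q_out = 23.900 gal/min, so V(t) = 252 + 23.900 t and V(5.97) = 394.68 gal.
Species balance (pure solvent in): dm/dt = −Q_out · m/V(t).
Separate: dm/m = −Q_out dt/V(t) ⇒ ln(m/m₀) = −(Q_out/(Q_in−Q_out)) ln(V/V₀).
m = m₀ (V₀/V)^(Q_out/(Q_in−Q_out)) = 42.0 × (252/394.68)^(1.1967) = 24.552 g.

24.6 g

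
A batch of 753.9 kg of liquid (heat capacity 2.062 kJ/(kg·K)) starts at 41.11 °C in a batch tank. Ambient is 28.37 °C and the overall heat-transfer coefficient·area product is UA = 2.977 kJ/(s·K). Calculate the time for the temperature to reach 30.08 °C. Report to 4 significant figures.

M c_p dT/dt = −UA(T − T_amb).
τ = M c_p/UA = 522.184 s; T_ss = T_amb = 28.3700 °C.
T(t) = T_ss + (T₀ − T_ss)e^(−t/τ); set T = 30.08:
t = −τ ln[(T − T_ss)/(T₀ − T_ss)] = −522.184 · ln(0.134223) = 1048.68 s.

1049 s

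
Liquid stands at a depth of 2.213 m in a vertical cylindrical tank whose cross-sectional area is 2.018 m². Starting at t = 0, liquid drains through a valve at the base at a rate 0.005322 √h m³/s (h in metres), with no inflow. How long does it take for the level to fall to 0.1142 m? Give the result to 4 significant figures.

871.9 s

Unsteady balance on liquid volume: A dh/dt = −0.005322 √h.
Separate and integrate: 2(√h − √h₀) = −(0.005322/A) t.
t = 2A(√h₀ − √h)/0.005322 = 2·2.018·(√2.213 − √0.1142)/0.005322
  = 4.03600 × (1.48762 − 0.337935) / 0.005322 = 871.874 s.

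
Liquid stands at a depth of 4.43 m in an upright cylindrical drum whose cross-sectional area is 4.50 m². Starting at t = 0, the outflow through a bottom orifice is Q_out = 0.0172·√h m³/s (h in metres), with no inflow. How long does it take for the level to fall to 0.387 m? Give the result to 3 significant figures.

Unsteady balance on liquid volume: A dh/dt = −0.0172 √h.
Separate and integrate: 2(√h − √h₀) = −(0.0172/A) t.
t = 2A(√h₀ − √h)/0.0172 = 2·4.50·(√4.43 − √0.387)/0.0172
  = 9.0000 × (2.1048 − 0.62209) / 0.0172 = 775.81 s.

776 s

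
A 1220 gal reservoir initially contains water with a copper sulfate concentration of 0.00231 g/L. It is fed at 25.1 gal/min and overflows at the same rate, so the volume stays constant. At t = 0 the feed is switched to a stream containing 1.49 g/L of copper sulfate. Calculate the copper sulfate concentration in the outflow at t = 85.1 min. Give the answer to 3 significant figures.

1.23 g/L

Unsteady species balance (constant V, well mixed): V dC/dt = Q(C_in − C).
Rewrite as dC/dt + C/τ = C_in/τ, τ = V/Q = 48.606 min.
C approaches C_in exponentially: C(t) = C_in + (C₀ − C_in) e^(−t/τ).
C(85.1) = 1.49 + (0.00231 − 1.49)·e^(−85.1/48.606) = 1.49 + (-1.4877)·0.17363 = 1.2317 g/L.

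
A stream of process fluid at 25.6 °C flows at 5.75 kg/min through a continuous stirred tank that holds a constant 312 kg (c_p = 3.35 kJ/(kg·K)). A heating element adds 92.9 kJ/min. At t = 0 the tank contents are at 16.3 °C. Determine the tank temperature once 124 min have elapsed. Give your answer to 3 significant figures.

Heat balance on the well-mixed liquid: M c_p dT/dt = ṁ c_p (T_in − T) + 92.9.
Rearrange: dT/dt = (T_ss − T)/τ with τ = M/ṁ = 54.261 min and T_ss = T_in + Q̇/(ṁ c_p) = 30.423 °C.
Integrating: T(t) = T_ss + (T₀ − T_ss) e^(−t/τ).
T(124) = 30.423 + (-14.123)·e^(−124/54.261) = 30.423 + (-14.123)·0.10175 = 28.986 °C.

29.0 °C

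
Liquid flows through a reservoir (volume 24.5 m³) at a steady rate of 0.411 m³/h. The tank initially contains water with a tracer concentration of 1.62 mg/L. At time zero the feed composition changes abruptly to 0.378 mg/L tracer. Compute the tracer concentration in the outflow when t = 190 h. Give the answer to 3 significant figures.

0.429 mg/L

Unsteady species balance (constant V, well mixed): V dC/dt = Q(C_in − C).
So dC/dt = (C_in − C)/τ with τ = V/Q = 24.5/0.411 = 59.611 h.
Integrating: C(t) = C_in + (C₀ − C_in) e^(−t/τ).
C(190) = 0.378 + (1.62 − 0.378)·e^(−190/59.611) = 0.378 + (1.2420)·0.041281 = 0.42927 mg/L.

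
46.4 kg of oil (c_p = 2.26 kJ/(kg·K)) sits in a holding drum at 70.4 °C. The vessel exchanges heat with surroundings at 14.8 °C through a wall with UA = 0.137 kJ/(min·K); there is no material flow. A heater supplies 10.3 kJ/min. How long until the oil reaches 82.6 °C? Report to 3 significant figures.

M c_p dT/dt = −UA(T − T_amb) + Q̇.
τ = M c_p/UA = 765.43 min; T_ss = T_amb + Q̇/UA = 14.8 + 10.3/0.137 = 89.982 °C.
T(t) = T_ss + (T₀ − T_ss)e^(−t/τ); set T = 82.6:
t = −τ ln[(T − T_ss)/(T₀ − T_ss)] = −765.43 · ln(0.37699) = 746.70 min.

747 min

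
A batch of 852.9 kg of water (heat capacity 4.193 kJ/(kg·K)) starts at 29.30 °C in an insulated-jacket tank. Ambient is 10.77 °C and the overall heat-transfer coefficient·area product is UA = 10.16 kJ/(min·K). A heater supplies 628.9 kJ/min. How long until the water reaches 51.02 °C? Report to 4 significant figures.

Lumped-capacitance energy balance: M c_p dT/dt = UA(T_amb − T) + Q̇.
τ = M c_p/UA = 351.989 min; T_ss = T_amb + Q̇/UA = 10.77 + 628.9/10.16 = 72.6696 °C.
T(t) = T_ss + (T₀ − T_ss)e^(−t/τ); set T = 51.02:
t = −τ ln[(T − T_ss)/(T₀ − T_ss)] = −351.989 · ln(0.499188) = 244.552 min.

244.6 min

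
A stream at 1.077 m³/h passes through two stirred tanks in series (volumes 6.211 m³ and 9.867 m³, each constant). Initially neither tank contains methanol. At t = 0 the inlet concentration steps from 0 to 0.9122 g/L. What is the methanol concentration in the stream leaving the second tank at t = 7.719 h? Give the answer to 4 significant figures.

Species balance on tank i: dCᵢ/dt = (Cᵢ₋₁ − Cᵢ)/τᵢ with τᵢ = Vᵢ/Q.
τ₁ = 6.211/1.077 = 5.76695 h; τ₂ = 9.867/1.077 = 9.16156 h.
Solving the cascade with C₁(0)=C₂(0)=0 gives C₂(t) = C_in[1 − (τ₁ e^(−t/τ₁) − τ₂ e^(−t/τ₂))/(τ₁ − τ₂)].
At t = 7.719: e^(−t/τ₁) = 0.262241, e^(−t/τ₂) = 0.430614.
C₂ = 0.9122·[1 − (5.76695·0.262241 − 9.16156·0.430614)/(-3.39461)] = 0.9122·0.283345 = 0.258467 g/L.

0.2585 g/L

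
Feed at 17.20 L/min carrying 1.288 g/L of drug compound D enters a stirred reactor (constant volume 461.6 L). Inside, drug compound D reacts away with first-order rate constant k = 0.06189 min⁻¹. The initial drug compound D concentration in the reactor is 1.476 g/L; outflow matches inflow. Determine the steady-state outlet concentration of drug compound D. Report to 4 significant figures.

0.4840 g/L

V dC/dt = Q(C_in − C) − k V C.
At steady state: 0 = Q C_in − (Q + kV) C_ss, so C_ss = Q C_in/(Q + kV).
C_ss = 17.20·1.288/(17.20 + 0.06189·461.6) = 22.1536/45.7684 = 0.484037 g/L.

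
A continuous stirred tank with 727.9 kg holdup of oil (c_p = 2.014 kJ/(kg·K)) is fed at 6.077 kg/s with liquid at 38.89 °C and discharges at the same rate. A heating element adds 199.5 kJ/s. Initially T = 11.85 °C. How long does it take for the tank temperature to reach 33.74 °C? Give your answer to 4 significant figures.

84.25 s

First-law balance (no shaft work): M c_p dT/dt = ṁ c_p (T_in − T) + 199.5.
τ = M/ṁ = 119.779 s; T_ss = T_in + Q̇/(ṁ c_p) = 55.1902 °C.
T(t) = T_ss + (T₀ − T_ss) e^(−t/τ). Set T = 33.74:
e^(−t/τ) = (33.74 − 55.1902)/(11.85 − 55.1902) = 0.494927
t = −119.779 · ln(0.494927) = 84.2464 s.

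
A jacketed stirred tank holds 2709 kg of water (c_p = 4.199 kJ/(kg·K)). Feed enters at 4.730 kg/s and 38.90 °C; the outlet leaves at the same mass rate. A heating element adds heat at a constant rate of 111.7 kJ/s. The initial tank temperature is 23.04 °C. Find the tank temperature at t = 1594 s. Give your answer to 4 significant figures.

43.20 °C

First-law balance (no shaft work): M c_p dT/dt = ṁ c_p (T_in − T) + 111.7.
τ = M/ṁ = 572.727 s; T_ss = T_in + Q̇/(ṁ c_p) = 38.90 + 111.7/(4.730·4.199) = 44.5240 °C.
Solution: T(t) = T_ss + (T₀ − T_ss) e^(−t/τ).
T(1594) = 44.5240 + (-21.4840)·e^(−1594/572.727) = 44.5240 + (-21.4840)·0.0618419 = 43.1954 °C.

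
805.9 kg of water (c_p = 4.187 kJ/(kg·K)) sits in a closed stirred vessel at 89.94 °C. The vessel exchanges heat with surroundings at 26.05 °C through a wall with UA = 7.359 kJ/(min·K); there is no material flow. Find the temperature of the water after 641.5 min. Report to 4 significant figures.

Heat balance on the well-mixed liquid: M c_p dT/dt = −UA(T − T_amb).
dT/dt = (T_ss − T)/τ with T_ss = T_amb = 26.0500 °C, τ = M c_p/UA = 805.9·4.187/7.359 = 458.527 min.
Solution: T(t) = T_ss + (T₀ − T_ss) e^(−t/τ).
T(641.5) = 26.0500 + (63.8900)·0.246833 = 41.8202 °C.

41.82 °C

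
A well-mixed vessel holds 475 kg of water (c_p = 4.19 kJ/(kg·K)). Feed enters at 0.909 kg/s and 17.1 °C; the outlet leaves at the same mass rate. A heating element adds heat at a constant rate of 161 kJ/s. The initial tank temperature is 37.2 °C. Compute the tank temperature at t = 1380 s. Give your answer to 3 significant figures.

Energy balance: M c_p dT/dt = ṁ c_p (T_in − T) + 161.
Rearrange: dT/dt = (T_ss − T)/τ with τ = M/ṁ = 522.55 s and T_ss = T_in + Q̇/(ṁ c_p) = 59.372 °C.
Integrating: T(t) = T_ss + (T₀ − T_ss) e^(−t/τ).
T(1380) = 59.372 + (-22.172)·e^(−1380/522.55) = 59.372 + (-22.172)·0.071298 = 57.791 °C.

57.8 °C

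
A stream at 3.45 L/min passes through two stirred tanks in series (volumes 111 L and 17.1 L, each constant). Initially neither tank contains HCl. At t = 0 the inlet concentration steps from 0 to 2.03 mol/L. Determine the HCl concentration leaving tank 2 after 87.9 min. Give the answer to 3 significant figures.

1.87 mol/L

Time constants: τᵢ = Vᵢ/Q for each well-mixed tank.
τ₁ = 111/3.45 = 32.174 min; τ₂ = 17.1/3.45 = 4.9565 min.
Solving the cascade with C₁(0)=C₂(0)=0 gives C₂(t) = C_in[1 − (τ₁ e^(−t/τ₁) − τ₂ e^(−t/τ₂))/(τ₁ − τ₂)].
At t = 87.9: e^(−t/τ₁) = 0.065087, e^(−t/τ₂) = 1.9867e-08.
C₂ = 2.03·[1 − (32.174·0.065087 − 4.9565·1.9867e-08)/(27.217)] = 2.03·0.92306 = 1.8738 mol/L.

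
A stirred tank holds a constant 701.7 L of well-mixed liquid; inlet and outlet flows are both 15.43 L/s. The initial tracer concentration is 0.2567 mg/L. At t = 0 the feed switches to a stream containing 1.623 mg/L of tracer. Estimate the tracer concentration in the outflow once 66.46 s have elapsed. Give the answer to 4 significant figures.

1.306 mg/L

Transient balance on the dissolved component: V dC/dt = Q(C_in − C).
Time constant τ = V/Q = 701.7/15.43 = 45.4763 s.
C approaches C_in exponentially: C(t) = C_in + (C₀ − C_in) e^(−t/τ).
C(66.46) = 1.623 + (0.2567 − 1.623)·e^(−66.46/45.4763) = 1.623 + (-1.36630)·0.231907 = 1.30615 mg/L.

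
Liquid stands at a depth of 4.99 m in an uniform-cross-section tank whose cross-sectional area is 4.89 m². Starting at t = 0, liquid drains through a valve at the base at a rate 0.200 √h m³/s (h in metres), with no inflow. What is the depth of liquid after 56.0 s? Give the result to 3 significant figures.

A dh/dt = −Q_out = −0.200 √h.
This is separable: 2 d(√h)/dt = −0.200/A, so √h = √h₀ − (0.200/(2A)) t.
√h = √4.99 − 0.200·56.0/(2·4.89) = 2.2338 − 1.1452 = 1.0886.
h = 1.0886² = 1.1851 m.

1.19 m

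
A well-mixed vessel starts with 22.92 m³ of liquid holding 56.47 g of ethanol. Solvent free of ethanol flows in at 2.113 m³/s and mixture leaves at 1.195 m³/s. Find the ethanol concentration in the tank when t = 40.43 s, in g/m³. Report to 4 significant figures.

0.2686 g/m³

Let m(t) be the amount of ethanol. Volume: V(t) = V₀ + (Q_in − Q_out) t = 22.92 + 0.918000 t; V(40.43) = 60.0347 m³.
No ethanol enters, so dm/dt = −Q_out · (m/V).
Separate: dm/m = −Q_out dt/V(t) ⇒ ln(m/m₀) = −(Q_out/(Q_in−Q_out)) ln(V/V₀).
m = m₀ (V₀/V)^(Q_out/(Q_in−Q_out)) = 56.47 × (22.92/60.0347)^(1.30174) = 16.1229 g.
C = m/V = 16.1229/60.0347 = 0.268560 g/m³.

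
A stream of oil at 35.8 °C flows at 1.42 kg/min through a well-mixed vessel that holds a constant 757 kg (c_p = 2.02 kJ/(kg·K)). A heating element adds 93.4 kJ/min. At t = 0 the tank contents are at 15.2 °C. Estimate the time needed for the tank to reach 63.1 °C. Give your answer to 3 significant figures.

First-law balance (no shaft work): M c_p dT/dt = ṁ c_p (T_in − T) + 93.4.
τ = M/ṁ = 533.10 min; T_ss = T_in + Q̇/(ṁ c_p) = 68.362 °C.
T(t) = T_ss + (T₀ − T_ss) e^(−t/τ). Set T = 63.1:
e^(−t/τ) = (63.1 − 68.362)/(15.2 − 68.362) = 0.098976
t = −533.10 · ln(0.098976) = 1233.0 min.

1230 min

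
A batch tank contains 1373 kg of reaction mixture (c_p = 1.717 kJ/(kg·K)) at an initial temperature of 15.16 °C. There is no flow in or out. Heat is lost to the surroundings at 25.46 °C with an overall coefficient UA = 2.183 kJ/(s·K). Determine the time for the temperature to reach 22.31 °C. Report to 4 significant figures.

1279 s

M c_p dT/dt = −UA(T − T_amb).
τ = M c_p/UA = 1079.91 s; T_ss = T_amb = 25.4600 °C.
T(t) = T_ss + (T₀ − T_ss)e^(−t/τ); set T = 22.31:
t = −τ ln[(T − T_ss)/(T₀ − T_ss)] = −1079.91 · ln(0.305825) = 1279.41 s.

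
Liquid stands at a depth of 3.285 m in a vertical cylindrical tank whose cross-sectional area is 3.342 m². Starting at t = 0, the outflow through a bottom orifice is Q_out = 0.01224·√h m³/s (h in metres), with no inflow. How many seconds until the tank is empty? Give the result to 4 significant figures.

989.7 s

A dh/dt = −Q_out = −0.01224 √h.
Separate and integrate: 2(√h − √h₀) = −(0.01224/A) t.
Set h = 0: 2√h₀ = (0.01224/A) t_empty ⇒ t_empty = 2A√h₀/0.01224.
t_empty = 2·3.342·√3.285/0.01224 = 6.68400·1.81246/0.01224 = 989.744 s.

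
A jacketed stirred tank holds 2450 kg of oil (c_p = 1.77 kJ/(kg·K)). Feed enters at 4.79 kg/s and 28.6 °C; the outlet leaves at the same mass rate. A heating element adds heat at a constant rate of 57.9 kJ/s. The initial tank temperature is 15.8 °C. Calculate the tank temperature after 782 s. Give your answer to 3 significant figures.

31.2 °C

First-law balance (no shaft work): M c_p dT/dt = ṁ c_p (T_in − T) + 57.9.
Rearrange: dT/dt = (T_ss − T)/τ with τ = M/ṁ = 511.48 s and T_ss = T_in + Q̇/(ṁ c_p) = 35.429 °C.
T approaches T_ss exponentially: T(t) = T_ss + (T₀ − T_ss) e^(−t/τ).
T(782) = 35.429 + (-19.629)·e^(−782/511.48) = 35.429 + (-19.629)·0.21678 = 31.174 °C.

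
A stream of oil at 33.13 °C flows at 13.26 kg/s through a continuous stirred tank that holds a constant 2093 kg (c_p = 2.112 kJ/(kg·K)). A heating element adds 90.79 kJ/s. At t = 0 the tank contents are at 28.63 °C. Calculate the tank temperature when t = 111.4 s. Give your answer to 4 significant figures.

M c_p dT/dt = ṁ c_p (T_in − T) + Q̇.
τ = M/ṁ = 157.843 s; T_ss = T_in + Q̇/(ṁ c_p) = 33.13 + 90.79/(13.26·2.112) = 36.3719 °C.
This is linear first-order; T(t) = T_ss + (T₀ − T_ss) e^(−t/τ).
T(111.4) = 36.3719 + (-7.74191)·e^(−111.4/157.843) = 36.3719 + (-7.74191)·0.493731 = 32.5495 °C.

32.55 °C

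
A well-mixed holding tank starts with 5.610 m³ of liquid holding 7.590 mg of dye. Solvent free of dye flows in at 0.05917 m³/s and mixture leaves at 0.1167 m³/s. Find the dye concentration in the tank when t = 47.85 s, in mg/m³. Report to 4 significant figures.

Let m(t) be the amount of dye. Volume: V(t) = V₀ + (Q_in − Q_out) t = 5.610 − 0.0575300 t; V(47.85) = 2.85719 m³.
Species balance (pure solvent in): dm/dt = −Q_out · m/V(t).
Separate: dm/m = −Q_out dt/V(t) ⇒ ln(m/m₀) = −(Q_out/(Q_in−Q_out)) ln(V/V₀).
m = m₀ (V₀/V)^(Q_out/(Q_in−Q_out)) = 7.590 × (5.610/2.85719)^(-2.02851) = 1.93126 mg.
C = m/V = 1.93126/2.85719 = 0.675930 mg/m³.

0.6759 mg/m³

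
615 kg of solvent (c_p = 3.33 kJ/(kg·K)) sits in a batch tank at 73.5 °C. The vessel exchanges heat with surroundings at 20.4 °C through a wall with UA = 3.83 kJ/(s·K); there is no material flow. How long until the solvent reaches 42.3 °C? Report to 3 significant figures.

474 s

Lumped-capacitance energy balance: M c_p dT/dt = UA(T_amb − T).
τ = M c_p/UA = 534.71 s; T_ss = T_amb = 20.400 °C.
T(t) = T_ss + (T₀ − T_ss)e^(−t/τ); set T = 42.3:
t = −τ ln[(T − T_ss)/(T₀ − T_ss)] = −534.71 · ln(0.41243) = 473.59 s.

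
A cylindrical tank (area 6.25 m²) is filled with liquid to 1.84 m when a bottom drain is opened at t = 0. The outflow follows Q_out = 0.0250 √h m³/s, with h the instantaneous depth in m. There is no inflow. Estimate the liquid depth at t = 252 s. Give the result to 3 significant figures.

With no inflow, A dh/dt = −0.0250 √h.
∫ h^(−1/2) dh = −(0.0250/A) ∫ dt, giving 2√h = 2√h₀ − (0.0250/A) t.
√h = √1.84 − 0.0250·252/(2·6.25) = 1.3565 − 0.50400 = 0.85247.
h = 0.85247² = 0.72670 m.

0.727 m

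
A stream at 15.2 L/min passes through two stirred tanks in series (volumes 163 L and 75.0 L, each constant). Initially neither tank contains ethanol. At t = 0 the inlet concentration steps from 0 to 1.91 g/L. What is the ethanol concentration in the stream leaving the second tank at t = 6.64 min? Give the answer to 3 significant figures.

0.429 g/L

Species balance on tank i: dCᵢ/dt = (Cᵢ₋₁ − Cᵢ)/τᵢ with τᵢ = Vᵢ/Q.
τ₁ = 163/15.2 = 10.724 min; τ₂ = 75.0/15.2 = 4.9342 min.
Tank 1: C₁ = C_in(1 − e^(−t/τ₁)). Tank 2 (τ₁ ≠ τ₂): C₂ = C_in[1 − (τ₁ e^(−t/τ₁) − τ₂ e^(−t/τ₂))/(τ₁ − τ₂)].
At t = 6.64: e^(−t/τ₁) = 0.53838, e^(−t/τ₂) = 0.26036.
C₂ = 1.91·[1 − (10.724·0.53838 − 4.9342·0.26036)/(5.7895)] = 1.91·0.22467 = 0.42911 g/L.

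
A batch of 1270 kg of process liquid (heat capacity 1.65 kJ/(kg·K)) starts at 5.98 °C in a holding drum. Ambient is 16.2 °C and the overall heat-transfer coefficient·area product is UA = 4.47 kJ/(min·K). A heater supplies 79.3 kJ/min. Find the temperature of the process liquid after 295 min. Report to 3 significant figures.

Energy balance: M c_p dT/dt = −UA(T − T_amb) + Q̇.
dT/dt = (T_ss − T)/τ with T_ss = T_amb + Q̇/UA = 16.2 + 79.3/4.47 = 33.940 °C, τ = M c_p/UA = 1270·1.65/4.47 = 468.79 min.
Solution: T(t) = T_ss + (T₀ − T_ss) e^(−t/τ).
T(295) = 33.940 + (-27.960)·0.53298 = 19.038 °C.

19.0 °C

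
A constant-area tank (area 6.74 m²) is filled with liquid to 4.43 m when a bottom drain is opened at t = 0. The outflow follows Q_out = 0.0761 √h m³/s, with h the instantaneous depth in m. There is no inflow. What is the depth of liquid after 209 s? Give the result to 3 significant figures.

0.855 m

With no inflow, A dh/dt = −0.0761 √h.
∫ h^(−1/2) dh = −(0.0761/A) ∫ dt, giving 2√h = 2√h₀ − (0.0761/A) t.
√h = √4.43 − 0.0761·209/(2·6.74) = 2.1048 − 1.1799 = 0.92487.
h = 0.92487² = 0.85538 m.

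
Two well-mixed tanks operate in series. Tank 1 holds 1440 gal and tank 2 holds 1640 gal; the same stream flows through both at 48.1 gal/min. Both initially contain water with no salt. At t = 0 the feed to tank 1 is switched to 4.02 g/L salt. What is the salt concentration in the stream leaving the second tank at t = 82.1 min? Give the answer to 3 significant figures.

2.92 g/L

Species balance on tank i: dCᵢ/dt = (Cᵢ₋₁ − Cᵢ)/τᵢ with τᵢ = Vᵢ/Q.
τ₁ = 1440/48.1 = 29.938 min; τ₂ = 1640/48.1 = 34.096 min.
Tank 1: C₁ = C_in(1 − e^(−t/τ₁)). Tank 2 (τ₁ ≠ τ₂): C₂ = C_in[1 − (τ₁ e^(−t/τ₁) − τ₂ e^(−t/τ₂))/(τ₁ − τ₂)].
At t = 82.1: e^(−t/τ₁) = 0.064418, e^(−t/τ₂) = 0.090001.
C₂ = 4.02·[1 − (29.938·0.064418 − 34.096·0.090001)/(-4.1580)] = 4.02·0.72580 = 2.9177 g/L.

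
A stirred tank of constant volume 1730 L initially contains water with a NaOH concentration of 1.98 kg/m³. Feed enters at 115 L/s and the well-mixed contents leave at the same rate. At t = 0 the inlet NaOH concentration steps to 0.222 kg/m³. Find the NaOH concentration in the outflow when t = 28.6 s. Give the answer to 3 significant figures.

Transient balance on the dissolved component: V dC/dt = Q(C_in − C).
Time constant τ = V/Q = 1730/115 = 15.043 s.
C approaches C_in exponentially: C(t) = C_in + (C₀ − C_in) e^(−t/τ).
C(28.6) = 0.222 + (1.98 − 0.222)·e^(−28.6/15.043) = 0.222 + (1.7580)·0.14940 = 0.48464 kg/m³.

0.485 kg/m³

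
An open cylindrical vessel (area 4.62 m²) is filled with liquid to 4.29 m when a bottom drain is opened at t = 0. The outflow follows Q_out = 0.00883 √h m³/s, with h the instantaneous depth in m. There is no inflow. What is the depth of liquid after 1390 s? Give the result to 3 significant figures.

Unsteady balance on liquid volume: A dh/dt = −0.00883 √h.
Separate and integrate: 2(√h − √h₀) = −(0.00883/A) t.
√h = √4.29 − 0.00883·1390/(2·4.62) = 2.0712 − 1.3283 = 0.74291.
h = 0.74291² = 0.55191 m.

0.552 m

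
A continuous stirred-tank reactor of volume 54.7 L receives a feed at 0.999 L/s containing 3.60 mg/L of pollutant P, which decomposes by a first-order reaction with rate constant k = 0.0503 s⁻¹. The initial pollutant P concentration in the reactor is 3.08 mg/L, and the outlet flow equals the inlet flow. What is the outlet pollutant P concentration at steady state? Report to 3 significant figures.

0.959 mg/L

V dC/dt = Q(C_in − C) − k V C.
At steady state: 0 = Q C_in − (Q + kV) C_ss, so C_ss = Q C_in/(Q + kV).
C_ss = 0.999·3.60/(0.999 + 0.0503·54.7) = 3.5964/3.7504 = 0.95894 mg/L.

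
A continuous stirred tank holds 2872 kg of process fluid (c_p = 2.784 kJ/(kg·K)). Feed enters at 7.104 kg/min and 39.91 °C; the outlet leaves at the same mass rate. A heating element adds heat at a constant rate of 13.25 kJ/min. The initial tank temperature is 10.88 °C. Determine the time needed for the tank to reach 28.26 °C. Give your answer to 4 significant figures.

M c_p dT/dt = ṁ c_p (T_in − T) + Q̇.
τ = M/ṁ = 404.279 min; T_ss = T_in + Q̇/(ṁ c_p) = 40.5800 °C.
T(t) = T_ss + (T₀ − T_ss) e^(−t/τ). Set T = 28.26:
e^(−t/τ) = (28.26 − 40.5800)/(10.88 − 40.5800) = 0.414814
t = −404.279 · ln(0.414814) = 355.736 min.

355.7 min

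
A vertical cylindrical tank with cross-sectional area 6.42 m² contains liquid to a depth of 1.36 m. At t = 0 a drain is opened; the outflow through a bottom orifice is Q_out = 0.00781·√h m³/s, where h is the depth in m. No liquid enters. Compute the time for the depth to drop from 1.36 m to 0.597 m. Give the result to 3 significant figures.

647 s

Unsteady balance on liquid volume: A dh/dt = −0.00781 √h.
Separate and integrate: 2(√h − √h₀) = −(0.00781/A) t.
t = 2A(√h₀ − √h)/0.00781 = 2·6.42·(√1.36 − √0.597)/0.00781
  = 12.840 × (1.1662 − 0.77266) / 0.00781 = 646.99 s.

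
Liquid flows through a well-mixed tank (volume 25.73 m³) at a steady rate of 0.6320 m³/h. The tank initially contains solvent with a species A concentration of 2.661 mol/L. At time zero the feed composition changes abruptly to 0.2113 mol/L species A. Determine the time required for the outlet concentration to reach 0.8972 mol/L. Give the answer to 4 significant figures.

51.83 h

Species balance: V dC/dt = Q(C_in − C) ⇒ τ = V/Q = 40.7120 h.
C(t) = C_in + (C₀ − C_in) e^(−t/τ). Set C = 0.8972 and solve for t:
e^(−t/τ) = (C − C_in)/(C₀ − C_in) = (0.8972 − 0.2113)/(2.661 − 0.2113) = 0.279993
t = −τ ln(…) = 40.7120 × 1.27299 = 51.8260 h.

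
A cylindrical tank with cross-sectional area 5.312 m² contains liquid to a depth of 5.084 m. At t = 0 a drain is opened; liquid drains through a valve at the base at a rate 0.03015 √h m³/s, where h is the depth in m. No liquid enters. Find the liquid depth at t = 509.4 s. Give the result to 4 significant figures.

0.6547 m

With no inflow, A dh/dt = −0.03015 √h.
This is separable: 2 d(√h)/dt = −0.03015/A, so √h = √h₀ − (0.03015/(2A)) t.
√h = √5.084 − 0.03015·509.4/(2·5.312) = 2.25477 − 1.44563 = 0.809139.
h = 0.809139² = 0.654706 m.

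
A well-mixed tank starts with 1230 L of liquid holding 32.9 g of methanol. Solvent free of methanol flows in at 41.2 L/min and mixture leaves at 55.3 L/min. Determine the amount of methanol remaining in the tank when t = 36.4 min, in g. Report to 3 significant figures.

Let m(t) be the amount of methanol. Volume: V(t) = V₀ + (Q_in − Q_out) t = 1230 − 14.100 t; V(36.4) = 716.76 L.
Species balance (pure solvent in): dm/dt = −Q_out · m/V(t).
dm/m = −Q_out dt/(V₀ − 14.100 t); integrating gives ln(m/m₀) = −(Q_out/(Q_in−Q_out)) ln(V/V₀).
m = m₀ (V₀/V)^(Q_out/(Q_in−Q_out)) = 32.9 × (1230/716.76)^(-3.9220) = 3.9570 g.

3.96 g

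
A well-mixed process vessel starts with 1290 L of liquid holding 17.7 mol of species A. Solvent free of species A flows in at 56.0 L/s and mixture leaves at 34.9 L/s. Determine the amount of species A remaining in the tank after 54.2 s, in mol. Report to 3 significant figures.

Let m(t) be the amount of species A. Volume: V(t) = V₀ + (Q_in − Q_out) t = 1290 + 21.100 t; V(54.2) = 2433.6 L.
Solute balance: dm/dt = 0 − Q_out C = −Q_out m/V(t).
Separate: dm/m = −Q_out dt/V(t) ⇒ ln(m/m₀) = −(Q_out/(Q_in−Q_out)) ln(V/V₀).
m = m₀ (V₀/V)^(Q_out/(Q_in−Q_out)) = 17.7 × (1290/2433.6)^(1.6540) = 6.1947 mol.

6.19 mol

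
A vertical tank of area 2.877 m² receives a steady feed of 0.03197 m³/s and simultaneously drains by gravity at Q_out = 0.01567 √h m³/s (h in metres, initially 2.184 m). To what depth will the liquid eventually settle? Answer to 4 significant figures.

A dh/dt = Q_in − 0.01567 √h. Steady state requires inflow = outflow:
Q_in = 0.01567 √h_ss ⇒ √h_ss = 0.03197/0.01567 = 2.04020.
h_ss = 2.04020² = 4.16243 m. (Since h₀ = 2.184 m < h_ss, the level will rise toward this value.)

4.162 m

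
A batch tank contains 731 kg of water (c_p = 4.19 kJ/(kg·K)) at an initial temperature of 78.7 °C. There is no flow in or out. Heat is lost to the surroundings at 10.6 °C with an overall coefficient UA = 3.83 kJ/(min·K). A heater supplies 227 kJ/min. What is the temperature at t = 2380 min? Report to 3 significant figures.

Energy balance: M c_p dT/dt = −UA(T − T_amb) + Q̇.
dT/dt = (T_ss − T)/τ with T_ss = T_amb + Q̇/UA = 10.6 + 227/3.83 = 69.869 °C, τ = M c_p/UA = 731·4.19/3.83 = 799.71 min.
Solution: T(t) = T_ss + (T₀ − T_ss) e^(−t/τ).
T(2380) = 69.869 + (8.8311)·0.050992 = 70.319 °C.

70.3 °C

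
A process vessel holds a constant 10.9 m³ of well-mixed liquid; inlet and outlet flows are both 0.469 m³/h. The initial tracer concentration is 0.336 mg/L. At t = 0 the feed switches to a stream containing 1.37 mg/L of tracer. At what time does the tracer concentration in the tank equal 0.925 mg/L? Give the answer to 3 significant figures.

Unsteady species balance (constant V, well mixed): V dC/dt = Q(C_in − C), so τ = V/Q = 23.241 h.
C(t) = C_in + (C₀ − C_in) e^(−t/τ). Set C = 0.925 and solve for t:
e^(−t/τ) = (C − C_in)/(C₀ − C_in) = (0.925 − 1.37)/(0.336 − 1.37) = 0.43037
t = −τ ln(…) = 23.241 × 0.84312 = 19.595 h.

19.6 h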